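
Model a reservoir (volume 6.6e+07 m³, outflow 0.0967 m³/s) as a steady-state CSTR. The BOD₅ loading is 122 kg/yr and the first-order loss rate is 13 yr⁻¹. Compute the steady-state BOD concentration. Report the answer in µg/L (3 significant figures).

Outflow Q = 0.0967 m³/s × 3.156e+07 s/yr = 3.052e+06 m³/yr.
Steady-state CSTR mass balance: W = Q·C + k·V·C, so C = W/(Q + kV).
Q + kV = 3.052e+06 + 13·6.6e+07 = 8.611e+08 m³/yr.
C = 122/8.611e+08 = 1.417e-07 kg/m³ = 0.0001417 mg/L = 0.1417 µg/L.

0.142 µg/L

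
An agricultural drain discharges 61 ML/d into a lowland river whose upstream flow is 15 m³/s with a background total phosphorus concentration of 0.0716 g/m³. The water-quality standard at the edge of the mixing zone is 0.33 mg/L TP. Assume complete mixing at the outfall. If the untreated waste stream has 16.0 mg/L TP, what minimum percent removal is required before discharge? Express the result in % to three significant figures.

61 ML/d = 0.706 m³/s.
Mass balance: 0.33·15.71 = 0.706·Cₑ + 15·0.0716.
Cₑ = (5.183 − 1.074) / 0.706 = 5.82 mg/L.
Required removal = 1 − 5.82/16.0 = 63.63 %.

63.6 %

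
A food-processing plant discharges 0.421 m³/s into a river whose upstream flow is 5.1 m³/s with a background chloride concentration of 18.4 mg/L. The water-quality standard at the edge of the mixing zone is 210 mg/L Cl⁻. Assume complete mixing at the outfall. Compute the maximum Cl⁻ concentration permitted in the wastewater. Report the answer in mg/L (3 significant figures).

Mass balance: 210·5.521 = 0.421·Cₑ + 5.1·18.4.
Cₑ = (1159 − 93.84) / 0.421 = 2531 mg/L.

2530 mg/L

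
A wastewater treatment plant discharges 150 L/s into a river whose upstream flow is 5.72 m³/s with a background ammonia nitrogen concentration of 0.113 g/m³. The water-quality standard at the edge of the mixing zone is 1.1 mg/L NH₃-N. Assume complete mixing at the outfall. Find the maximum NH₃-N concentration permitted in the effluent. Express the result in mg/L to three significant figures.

38.7 mg/L

150 L/s = 0.15 m³/s.
Mass balance: 1.1·5.87 = 0.15·Cₑ + 5.72·0.113.
Cₑ = (6.457 − 0.6464) / 0.15 = 38.74 mg/L.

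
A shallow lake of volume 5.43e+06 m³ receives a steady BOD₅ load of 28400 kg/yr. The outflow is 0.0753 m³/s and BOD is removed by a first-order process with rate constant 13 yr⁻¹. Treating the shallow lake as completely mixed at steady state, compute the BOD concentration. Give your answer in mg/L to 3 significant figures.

Outflow Q = 0.0753 m³/s × 3.156e+07 s/yr = 2.376e+06 m³/yr.
Steady-state CSTR mass balance: W = Q·C + k·V·C, so C = W/(Q + kV).
Q + kV = 2.376e+06 + 13·5.43e+06 = 7.297e+07 m³/yr.
C = 28400/7.297e+07 = 0.0003892 kg/m³ = 0.3892 mg/L.

0.389 mg/L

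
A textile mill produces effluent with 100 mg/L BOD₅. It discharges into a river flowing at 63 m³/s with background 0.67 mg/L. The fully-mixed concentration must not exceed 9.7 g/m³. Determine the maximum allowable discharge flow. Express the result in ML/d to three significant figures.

544 ML/d

Mass balance at complete mixing: C_std·(Q_w + Q_r) = Q_w·C_e + Q_r·C_b.
Rearranging, Q_w = Q_r·(C_std − C_b)/(C_e − C_std) = 63·(9.7 − 0.67) / (100 − 9.7) = 6.3 m³/s.
= 544.3 ML/d.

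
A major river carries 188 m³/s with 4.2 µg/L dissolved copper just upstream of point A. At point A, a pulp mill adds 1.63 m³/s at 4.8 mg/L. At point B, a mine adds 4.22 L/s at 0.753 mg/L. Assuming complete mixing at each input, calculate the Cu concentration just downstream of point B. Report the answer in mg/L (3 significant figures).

4.2 µg/L = 0.0042 mg/L.
After input A: C = (188·0.0042 + 1.63·4.8) / 189.6 = 0.04542 mg/L.
4.22 L/s = 0.00422 m³/s.
After input B: C = (189.6·0.04542 + 0.00422·0.753) / 189.6 = 0.04544 mg/L.

0.0454 mg/L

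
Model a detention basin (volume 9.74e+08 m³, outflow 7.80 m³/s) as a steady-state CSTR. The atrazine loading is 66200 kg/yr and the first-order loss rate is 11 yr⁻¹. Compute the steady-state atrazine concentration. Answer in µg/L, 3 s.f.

Outflow Q = 7.80 m³/s × 3.156e+07 s/yr = 2.461e+08 m³/yr.
Steady-state CSTR mass balance: W = Q·C + k·V·C, so C = W/(Q + kV).
Q + kV = 2.461e+08 + 11·9.74e+08 = 1.096e+10 m³/yr.
C = 66200/1.096e+10 = 6.04e-06 kg/m³ = 0.00604 mg/L = 6.04 µg/L.

6.04 µg/L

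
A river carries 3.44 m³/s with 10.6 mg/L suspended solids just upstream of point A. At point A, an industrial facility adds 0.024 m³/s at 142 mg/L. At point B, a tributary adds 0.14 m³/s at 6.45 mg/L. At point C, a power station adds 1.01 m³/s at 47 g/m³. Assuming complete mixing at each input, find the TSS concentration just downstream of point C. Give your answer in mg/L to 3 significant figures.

After input A: C = (3.44·10.6 + 0.024·142) / 3.464 = 11.51 mg/L.
After input B: C = (3.464·11.51 + 0.14·6.45) / 3.604 = 11.31 mg/L.
After input C: C = (3.604·11.31 + 1.01·47) / 4.614 = 19.13 mg/L.

19.1 mg/L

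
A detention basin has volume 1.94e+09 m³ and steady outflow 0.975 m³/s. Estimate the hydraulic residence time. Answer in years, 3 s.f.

Q = 0.975 m³/s × 3.156e+07 s/yr = 3.077e+07 m³/yr.
Hydraulic residence time τ = V/Q = 1.94e+09/3.077e+07 = 63.05 yr.

63.1 yr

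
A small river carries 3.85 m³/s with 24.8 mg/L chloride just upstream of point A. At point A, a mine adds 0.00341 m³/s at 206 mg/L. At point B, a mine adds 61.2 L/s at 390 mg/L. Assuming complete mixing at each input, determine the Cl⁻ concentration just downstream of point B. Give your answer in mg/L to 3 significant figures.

30.7 mg/L

After input A: C = (3.85·24.8 + 0.00341·206) / 3.853 = 24.96 mg/L.
61.2 L/s = 0.0612 m³/s.
After input B: C = (3.853·24.96 + 0.0612·390) / 3.915 = 30.67 mg/L.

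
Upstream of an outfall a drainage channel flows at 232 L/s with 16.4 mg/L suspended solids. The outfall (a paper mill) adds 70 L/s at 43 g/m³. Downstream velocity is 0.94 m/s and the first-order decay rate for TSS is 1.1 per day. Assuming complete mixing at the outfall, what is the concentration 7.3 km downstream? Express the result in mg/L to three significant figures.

20.4 mg/L

70 L/s = 0.07 m³/s.
232 L/s = 0.232 m³/s.
After complete mixing, C₀ = (0.07·43 + 0.232·16.4) / 0.302 = 22.57 mg/L.
Travel time t = 7300 m / 0.94 m/s = 7766 s = 0.08988 d.
C = 22.57·exp(−1.1·0.08988) = 22.57·0.9059 = 20.44 mg/L.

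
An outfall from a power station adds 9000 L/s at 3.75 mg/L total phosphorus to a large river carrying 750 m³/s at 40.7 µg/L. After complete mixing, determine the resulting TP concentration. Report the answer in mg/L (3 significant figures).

0.0847 mg/L

9000 L/s = 9 m³/s.
40.7 µg/L = 0.0407 mg/L.
By mass balance at complete mixing, C = (9·3.75 + 750·0.0407) / (9 + 750) = 64.28/759 = 0.08468 mg/L.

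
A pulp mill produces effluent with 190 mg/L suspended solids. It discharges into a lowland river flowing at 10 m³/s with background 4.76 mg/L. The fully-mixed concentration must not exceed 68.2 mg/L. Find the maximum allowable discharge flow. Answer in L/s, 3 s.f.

5210 L/s

Mass balance at complete mixing: C_std·(Q_w + Q_r) = Q_w·C_e + Q_r·C_b.
Rearranging, Q_w = Q_r·(C_std − C_b)/(C_e − C_std) = 10·(68.2 − 4.76) / (190 − 68.2) = 5.209 m³/s.
= 5209 L/s.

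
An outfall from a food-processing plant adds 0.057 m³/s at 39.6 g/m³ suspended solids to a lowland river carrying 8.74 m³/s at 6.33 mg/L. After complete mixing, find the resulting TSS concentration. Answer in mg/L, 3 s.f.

6.55 mg/L

By mass balance at complete mixing, C = (0.057·39.6 + 8.74·6.33) / (0.057 + 8.74) = 57.58/8.797 = 6.546 mg/L.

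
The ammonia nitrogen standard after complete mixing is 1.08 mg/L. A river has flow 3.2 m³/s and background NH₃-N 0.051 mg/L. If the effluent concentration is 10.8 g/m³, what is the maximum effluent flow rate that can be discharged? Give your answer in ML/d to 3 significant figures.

Mass balance at complete mixing: C_std·(Q_w + Q_r) = Q_w·C_e + Q_r·C_b.
Rearranging, Q_w = Q_r·(C_std − C_b)/(C_e − C_std) = 3.2·(1.08 − 0.051) / (10.8 − 1.08) = 0.3388 m³/s.
= 29.27 ML/d.

29.3 ML/d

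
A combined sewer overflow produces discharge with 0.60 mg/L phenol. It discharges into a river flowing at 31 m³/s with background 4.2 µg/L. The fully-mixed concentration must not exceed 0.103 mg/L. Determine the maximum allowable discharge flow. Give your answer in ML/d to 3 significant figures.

532 ML/d

4.2 µg/L = 0.0042 mg/L.
Mass balance at complete mixing: C_std·(Q_w + Q_r) = Q_w·C_e + Q_r·C_b.
Rearranging, Q_w = Q_r·(C_std − C_b)/(C_e − C_std) = 31·(0.103 − 0.0042) / (0.6 − 0.103) = 6.163 m³/s.
= 532.4 ML/d.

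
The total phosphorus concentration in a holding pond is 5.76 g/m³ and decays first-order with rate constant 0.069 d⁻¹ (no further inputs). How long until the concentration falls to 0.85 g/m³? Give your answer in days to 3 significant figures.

t = ln(C₀/C)/k = ln(5.76/0.85)/0.069 = 1.913/0.069 = 27.73 d.

27.7 d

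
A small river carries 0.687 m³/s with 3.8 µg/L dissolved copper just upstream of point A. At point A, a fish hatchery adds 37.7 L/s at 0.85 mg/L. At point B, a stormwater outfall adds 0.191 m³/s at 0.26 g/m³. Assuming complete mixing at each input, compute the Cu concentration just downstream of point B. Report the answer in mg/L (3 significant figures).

0.0921 mg/L

3.8 µg/L = 0.0038 mg/L.
37.7 L/s = 0.0377 m³/s.
After input A: C = (0.687·0.0038 + 0.0377·0.85) / 0.7247 = 0.04782 mg/L.
After input B: C = (0.7247·0.04782 + 0.191·0.26) / 0.9157 = 0.09208 mg/L.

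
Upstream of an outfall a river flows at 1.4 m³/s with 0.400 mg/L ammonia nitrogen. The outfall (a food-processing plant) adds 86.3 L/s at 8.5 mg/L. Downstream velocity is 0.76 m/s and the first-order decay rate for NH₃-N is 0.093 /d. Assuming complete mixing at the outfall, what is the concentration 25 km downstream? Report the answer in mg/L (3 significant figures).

0.840 mg/L

86.3 L/s = 0.0863 m³/s.
After complete mixing, C₀ = (0.0863·8.5 + 1.4·0.4) / 1.486 = 0.8703 mg/L.
Travel time t = 2.5e+04 m / 0.76 m/s = 3.289e+04 s = 0.3807 d.
C = 0.8703·exp(−0.093·0.3807) = 0.8703·0.9652 = 0.84 mg/L.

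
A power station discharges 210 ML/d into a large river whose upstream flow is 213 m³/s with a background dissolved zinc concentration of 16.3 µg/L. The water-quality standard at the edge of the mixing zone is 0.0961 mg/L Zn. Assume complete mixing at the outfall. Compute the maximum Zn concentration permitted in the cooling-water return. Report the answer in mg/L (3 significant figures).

7.09 mg/L

210 ML/d = 2.431 m³/s.
16.3 µg/L = 0.0163 mg/L.
Mass balance: 0.0961·215.4 = 2.431·Cₑ + 213·0.0163.
Cₑ = (20.7 − 3.472) / 2.431 = 7.089 mg/L.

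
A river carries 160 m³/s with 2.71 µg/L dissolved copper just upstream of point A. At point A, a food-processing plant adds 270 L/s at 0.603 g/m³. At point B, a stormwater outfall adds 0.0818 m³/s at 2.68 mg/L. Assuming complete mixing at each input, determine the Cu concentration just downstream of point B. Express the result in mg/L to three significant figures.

2.71 µg/L = 0.00271 mg/L.
270 L/s = 0.27 m³/s.
After input A: C = (160·0.00271 + 0.27·0.603) / 160.3 = 0.003721 mg/L.
After input B: C = (160.3·0.003721 + 0.0818·2.68) / 160.4 = 0.005087 mg/L.

0.00509 mg/L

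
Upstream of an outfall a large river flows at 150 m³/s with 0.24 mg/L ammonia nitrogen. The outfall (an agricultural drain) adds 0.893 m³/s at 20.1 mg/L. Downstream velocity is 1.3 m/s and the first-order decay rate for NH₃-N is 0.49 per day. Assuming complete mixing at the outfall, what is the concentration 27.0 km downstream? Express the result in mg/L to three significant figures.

0.318 mg/L

After complete mixing, C₀ = (0.893·20.1 + 150·0.24) / 150.9 = 0.3575 mg/L.
Travel time t = 2.7e+04 m / 1.3 m/s = 2.077e+04 s = 0.2404 d.
C = 0.3575·exp(−0.49·0.2404) = 0.3575·0.8889 = 0.3178 mg/L.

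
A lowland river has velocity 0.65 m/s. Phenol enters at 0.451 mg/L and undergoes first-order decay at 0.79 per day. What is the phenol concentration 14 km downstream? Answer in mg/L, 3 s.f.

0.370 mg/L

Travel time t = 14 km / 0.65 m/s = 1.4e+04/0.65 = 2.154e+04 s = 0.2493 d.
First-order decay: C = 0.451·exp(−0.79·0.2493) = 0.451·0.8212 = 0.3704 mg/L.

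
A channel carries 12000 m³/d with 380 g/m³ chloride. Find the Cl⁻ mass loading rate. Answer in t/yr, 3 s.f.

12000 m³/d = 0.1389 m³/s.
Mass flux = Q·C = 0.1389 m³/s × 380 g/m³ = 52.78 g/s.
= 52.78 g/s × 31.56 = 1666 t/yr.

1670 t/yr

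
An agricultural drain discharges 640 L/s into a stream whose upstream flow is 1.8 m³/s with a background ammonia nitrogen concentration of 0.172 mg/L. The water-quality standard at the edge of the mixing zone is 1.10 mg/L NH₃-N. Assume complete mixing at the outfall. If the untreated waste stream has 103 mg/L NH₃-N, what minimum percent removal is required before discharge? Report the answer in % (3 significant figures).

96.4 %

640 L/s = 0.64 m³/s.
Mass balance: 1.1·2.44 = 0.64·Cₑ + 1.8·0.172.
Cₑ = (2.684 − 0.3096) / 0.64 = 3.71 mg/L.
Required removal = 1 − 3.71/103 = 96.4 %.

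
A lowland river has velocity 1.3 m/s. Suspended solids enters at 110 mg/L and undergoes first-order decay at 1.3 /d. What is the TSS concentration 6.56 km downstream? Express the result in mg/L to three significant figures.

102 mg/L

Travel time t = 6.56 km / 1.3 m/s = 6560/1.3 = 5046 s = 0.0584 d.
First-order decay: C = 110·exp(−1.3·0.0584) = 110·0.9269 = 102 mg/L.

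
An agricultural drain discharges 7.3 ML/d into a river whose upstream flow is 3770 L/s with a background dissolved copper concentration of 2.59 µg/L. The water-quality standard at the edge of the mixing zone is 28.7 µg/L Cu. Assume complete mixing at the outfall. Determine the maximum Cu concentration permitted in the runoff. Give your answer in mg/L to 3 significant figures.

1.19 mg/L

7.3 ML/d = 0.08449 m³/s.
3770 L/s = 3.77 m³/s.
2.59 µg/L = 0.00259 mg/L.
28.7 µg/L = 0.0287 mg/L.
Mass balance: 0.0287·3.854 = 0.08449·Cₑ + 3.77·0.00259.
Cₑ = (0.1106 − 0.009764) / 0.08449 = 1.194 mg/L.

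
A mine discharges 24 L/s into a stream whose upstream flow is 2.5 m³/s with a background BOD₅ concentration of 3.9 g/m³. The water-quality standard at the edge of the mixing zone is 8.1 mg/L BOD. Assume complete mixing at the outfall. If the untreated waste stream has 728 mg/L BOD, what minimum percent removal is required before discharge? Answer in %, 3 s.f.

38.8 %

24 L/s = 0.024 m³/s.
Mass balance: 8.1·2.524 = 0.024·Cₑ + 2.5·3.9.
Cₑ = (20.44 − 9.75) / 0.024 = 445.6 mg/L.
Required removal = 1 − 445.6/728 = 38.79 %.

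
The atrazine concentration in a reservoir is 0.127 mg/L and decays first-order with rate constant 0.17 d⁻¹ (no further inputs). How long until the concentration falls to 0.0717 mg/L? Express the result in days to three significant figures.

t = ln(C₀/C)/k = ln(0.127/0.0717)/0.17 = 0.5717/0.17 = 3.363 d.

3.36 d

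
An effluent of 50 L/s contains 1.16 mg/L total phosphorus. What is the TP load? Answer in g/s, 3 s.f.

50 L/s = 0.05 m³/s.
Mass flux = Q·C = 0.05 m³/s × 1.16 g/m³ = 0.058 g/s.

0.0580 g/s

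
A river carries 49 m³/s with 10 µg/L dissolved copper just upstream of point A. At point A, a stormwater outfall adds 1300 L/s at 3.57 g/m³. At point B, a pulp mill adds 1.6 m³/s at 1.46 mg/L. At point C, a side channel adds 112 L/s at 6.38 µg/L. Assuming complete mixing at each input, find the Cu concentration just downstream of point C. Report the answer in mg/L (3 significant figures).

0.144 mg/L

10 µg/L = 0.01 mg/L.
1300 L/s = 1.3 m³/s.
After input A: C = (49·0.01 + 1.3·3.57) / 50.3 = 0.102 mg/L.
After input B: C = (50.3·0.102 + 1.6·1.46) / 51.9 = 0.1439 mg/L.
112 L/s = 0.112 m³/s.
6.38 µg/L = 0.00638 mg/L.
After input C: C = (51.9·0.1439 + 0.112·0.00638) / 52.01 = 0.1436 mg/L.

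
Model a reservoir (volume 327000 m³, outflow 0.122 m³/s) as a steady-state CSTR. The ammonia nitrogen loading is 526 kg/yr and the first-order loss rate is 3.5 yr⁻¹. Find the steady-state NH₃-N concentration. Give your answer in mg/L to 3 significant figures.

0.105 mg/L

Outflow Q = 0.122 m³/s × 3.156e+07 s/yr = 3.85e+06 m³/yr.
Steady-state CSTR mass balance: W = Q·C + k·V·C, so C = W/(Q + kV).
Q + kV = 3.85e+06 + 3.5·327000 = 4.995e+06 m³/yr.
C = 526/4.995e+06 = 0.0001053 kg/m³ = 0.1053 mg/L.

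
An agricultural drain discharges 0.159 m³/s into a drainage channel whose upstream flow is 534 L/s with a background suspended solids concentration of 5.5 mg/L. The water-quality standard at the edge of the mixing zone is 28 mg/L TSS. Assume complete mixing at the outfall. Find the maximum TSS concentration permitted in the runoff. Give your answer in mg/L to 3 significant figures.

534 L/s = 0.534 m³/s.
Mass balance: 28·0.693 = 0.159·Cₑ + 0.534·5.5.
Cₑ = (19.4 − 2.937) / 0.159 = 103.6 mg/L.

104 mg/L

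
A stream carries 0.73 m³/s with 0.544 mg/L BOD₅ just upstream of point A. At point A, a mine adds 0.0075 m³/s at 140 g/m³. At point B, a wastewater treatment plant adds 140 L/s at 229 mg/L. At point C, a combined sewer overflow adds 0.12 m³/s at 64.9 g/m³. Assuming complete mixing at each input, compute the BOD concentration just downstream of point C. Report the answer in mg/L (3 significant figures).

After input A: C = (0.73·0.544 + 0.0075·140) / 0.7375 = 1.962 mg/L.
140 L/s = 0.14 m³/s.
After input B: C = (0.7375·1.962 + 0.14·229) / 0.8775 = 38.18 mg/L.
After input C: C = (0.8775·38.18 + 0.12·64.9) / 0.9975 = 41.4 mg/L.

41.4 mg/L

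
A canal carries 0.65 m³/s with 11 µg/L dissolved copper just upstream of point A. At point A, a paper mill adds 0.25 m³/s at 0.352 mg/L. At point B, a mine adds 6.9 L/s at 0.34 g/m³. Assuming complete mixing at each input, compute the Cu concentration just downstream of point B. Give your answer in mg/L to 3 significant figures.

11 µg/L = 0.011 mg/L.
After input A: C = (0.65·0.011 + 0.25·0.352) / 0.9 = 0.1057 mg/L.
6.9 L/s = 0.0069 m³/s.
After input B: C = (0.9·0.1057 + 0.0069·0.34) / 0.9069 = 0.1075 mg/L.

0.108 mg/L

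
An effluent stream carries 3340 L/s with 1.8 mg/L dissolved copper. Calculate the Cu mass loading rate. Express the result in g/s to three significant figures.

3340 L/s = 3.34 m³/s.
Mass flux = Q·C = 3.34 m³/s × 1.8 g/m³ = 6.012 g/s.

6.01 g/s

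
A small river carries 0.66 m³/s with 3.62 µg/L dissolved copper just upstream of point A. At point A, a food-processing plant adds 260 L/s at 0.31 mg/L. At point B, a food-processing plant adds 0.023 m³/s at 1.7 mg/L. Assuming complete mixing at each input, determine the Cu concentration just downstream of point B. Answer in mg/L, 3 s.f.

3.62 µg/L = 0.00362 mg/L.
260 L/s = 0.26 m³/s.
After input A: C = (0.66·0.00362 + 0.26·0.31) / 0.92 = 0.09021 mg/L.
After input B: C = (0.92·0.09021 + 0.023·1.7) / 0.943 = 0.1295 mg/L.

0.129 mg/L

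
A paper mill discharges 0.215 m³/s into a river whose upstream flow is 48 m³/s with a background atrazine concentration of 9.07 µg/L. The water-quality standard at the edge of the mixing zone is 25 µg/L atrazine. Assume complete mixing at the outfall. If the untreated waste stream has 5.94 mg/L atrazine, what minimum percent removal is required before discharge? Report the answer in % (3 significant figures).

39.7 %

9.07 µg/L = 0.00907 mg/L.
25 µg/L = 0.025 mg/L.
Mass balance: 0.025·48.22 = 0.215·Cₑ + 48·0.00907.
Cₑ = (1.205 − 0.4354) / 0.215 = 3.581 mg/L.
Required removal = 1 − 3.581/5.94 = 39.71 %.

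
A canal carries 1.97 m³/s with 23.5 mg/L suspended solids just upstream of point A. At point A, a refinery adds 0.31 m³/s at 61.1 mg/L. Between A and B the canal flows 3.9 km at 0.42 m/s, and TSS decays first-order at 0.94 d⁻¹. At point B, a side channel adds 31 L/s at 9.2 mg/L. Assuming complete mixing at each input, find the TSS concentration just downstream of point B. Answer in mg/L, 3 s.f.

After input A: C = (1.97·23.5 + 0.31·61.1) / 2.28 = 28.61 mg/L.
Over the 3.9 km reach to input B (t = 9286 s = 0.1075 d), decay gives C = 28.61·exp(−0.94·0.1075) = 25.86 mg/L.
31 L/s = 0.031 m³/s.
After input B: C = (2.28·25.86 + 0.031·9.2) / 2.311 = 25.64 mg/L.

25.6 mg/L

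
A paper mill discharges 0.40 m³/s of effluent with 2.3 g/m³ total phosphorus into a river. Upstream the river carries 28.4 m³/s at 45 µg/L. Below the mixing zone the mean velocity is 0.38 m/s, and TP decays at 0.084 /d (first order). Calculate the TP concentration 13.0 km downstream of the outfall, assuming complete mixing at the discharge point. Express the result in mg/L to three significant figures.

45 µg/L = 0.045 mg/L.
After complete mixing, C₀ = (0.4·2.3 + 28.4·0.045) / 28.8 = 0.07632 mg/L.
Travel time t = 1.3e+04 m / 0.38 m/s = 3.421e+04 s = 0.396 d.
C = 0.07632·exp(−0.084·0.396) = 0.07632·0.9673 = 0.07382 mg/L.

0.0738 mg/L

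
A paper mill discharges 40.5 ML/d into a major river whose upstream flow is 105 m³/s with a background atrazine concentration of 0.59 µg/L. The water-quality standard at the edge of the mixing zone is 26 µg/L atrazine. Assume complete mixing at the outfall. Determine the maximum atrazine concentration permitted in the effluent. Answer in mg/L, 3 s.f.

5.72 mg/L

40.5 ML/d = 0.4688 m³/s.
0.59 µg/L = 0.00059 mg/L.
26 µg/L = 0.026 mg/L.
Mass balance: 0.026·105.5 = 0.4688·Cₑ + 105·0.00059.
Cₑ = (2.742 − 0.06195) / 0.4688 = 5.718 mg/L.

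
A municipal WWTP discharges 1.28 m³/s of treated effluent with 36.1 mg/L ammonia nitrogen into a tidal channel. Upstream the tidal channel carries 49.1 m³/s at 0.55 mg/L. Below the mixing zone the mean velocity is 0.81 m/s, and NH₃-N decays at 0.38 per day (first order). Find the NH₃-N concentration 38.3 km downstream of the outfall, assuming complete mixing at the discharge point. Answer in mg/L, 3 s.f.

After complete mixing, C₀ = (1.28·36.1 + 49.1·0.55) / 50.38 = 1.453 mg/L.
Travel time t = 3.83e+04 m / 0.81 m/s = 4.728e+04 s = 0.5473 d.
C = 1.453·exp(−0.38·0.5473) = 1.453·0.8122 = 1.18 mg/L.

1.18 mg/L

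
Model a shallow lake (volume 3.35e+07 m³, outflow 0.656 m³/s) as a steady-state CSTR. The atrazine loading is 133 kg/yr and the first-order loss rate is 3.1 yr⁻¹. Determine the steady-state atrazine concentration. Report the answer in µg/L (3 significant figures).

Outflow Q = 0.656 m³/s × 3.156e+07 s/yr = 2.07e+07 m³/yr.
Steady-state CSTR mass balance: W = Q·C + k·V·C, so C = W/(Q + kV).
Q + kV = 2.07e+07 + 3.1·3.35e+07 = 1.246e+08 m³/yr.
C = 133/1.246e+08 = 1.068e-06 kg/m³ = 0.001068 mg/L = 1.068 µg/L.

1.07 µg/L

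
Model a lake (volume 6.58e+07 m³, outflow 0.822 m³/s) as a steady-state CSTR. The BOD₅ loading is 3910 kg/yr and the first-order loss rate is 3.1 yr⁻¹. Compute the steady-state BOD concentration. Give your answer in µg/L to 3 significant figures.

Outflow Q = 0.822 m³/s × 3.156e+07 s/yr = 2.594e+07 m³/yr.
Steady-state CSTR mass balance: W = Q·C + k·V·C, so C = W/(Q + kV).
Q + kV = 2.594e+07 + 3.1·6.58e+07 = 2.299e+08 m³/yr.
C = 3910/2.299e+08 = 1.701e-05 kg/m³ = 0.01701 mg/L = 17.01 µg/L.

17.0 µg/L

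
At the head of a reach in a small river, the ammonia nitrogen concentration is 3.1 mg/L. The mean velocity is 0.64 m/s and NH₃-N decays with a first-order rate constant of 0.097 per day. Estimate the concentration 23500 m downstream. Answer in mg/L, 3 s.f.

Travel time t = 23500 m / 0.64 m/s = 2.35e+04/0.64 = 3.672e+04 s = 0.425 d.
First-order decay: C = 3.1·exp(−0.097·0.425) = 3.1·0.9596 = 2.975 mg/L.

2.97 mg/L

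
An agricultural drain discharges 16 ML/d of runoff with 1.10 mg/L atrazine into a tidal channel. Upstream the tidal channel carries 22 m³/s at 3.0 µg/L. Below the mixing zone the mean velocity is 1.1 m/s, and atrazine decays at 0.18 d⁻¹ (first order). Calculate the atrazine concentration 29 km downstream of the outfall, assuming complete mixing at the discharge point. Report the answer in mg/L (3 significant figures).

0.0115 mg/L

16 ML/d = 0.1852 m³/s.
3.0 µg/L = 0.003 mg/L.
After complete mixing, C₀ = (0.1852·1.1 + 22·0.003) / 22.19 = 0.01216 mg/L.
Travel time t = 2.9e+04 m / 1.1 m/s = 2.636e+04 s = 0.3051 d.
C = 0.01216·exp(−0.18·0.3051) = 0.01216·0.9466 = 0.01151 mg/L.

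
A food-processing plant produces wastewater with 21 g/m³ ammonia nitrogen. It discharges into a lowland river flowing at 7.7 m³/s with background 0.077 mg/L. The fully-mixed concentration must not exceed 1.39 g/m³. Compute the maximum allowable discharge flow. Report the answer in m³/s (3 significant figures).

Mass balance at complete mixing: C_std·(Q_w + Q_r) = Q_w·C_e + Q_r·C_b.
Rearranging, Q_w = Q_r·(C_std − C_b)/(C_e − C_std) = 7.7·(1.39 − 0.077) / (21 − 1.39) = 0.5156 m³/s.

0.516 m³/s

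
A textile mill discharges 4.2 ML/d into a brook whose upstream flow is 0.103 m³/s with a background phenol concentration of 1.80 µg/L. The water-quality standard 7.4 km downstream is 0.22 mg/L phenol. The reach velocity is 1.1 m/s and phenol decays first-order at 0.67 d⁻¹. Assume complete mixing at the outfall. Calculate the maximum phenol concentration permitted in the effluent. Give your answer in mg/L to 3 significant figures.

0.719 mg/L

4.2 ML/d = 0.04861 m³/s.
1.80 µg/L = 0.0018 mg/L.
Travel time to the compliance point: t = 7400/1.1 = 6727 s = 0.07786 d; decay factor exp(−0.67·0.07786) = 0.9492.
So the concentration just after mixing may be at most 0.22/0.9492 = 0.2318 mg/L.
Mass balance: 0.2318·0.1516 = 0.04861·Cₑ + 0.103·0.0018.
Cₑ = (0.03514 − 0.0001854) / 0.04861 = 0.7191 mg/L.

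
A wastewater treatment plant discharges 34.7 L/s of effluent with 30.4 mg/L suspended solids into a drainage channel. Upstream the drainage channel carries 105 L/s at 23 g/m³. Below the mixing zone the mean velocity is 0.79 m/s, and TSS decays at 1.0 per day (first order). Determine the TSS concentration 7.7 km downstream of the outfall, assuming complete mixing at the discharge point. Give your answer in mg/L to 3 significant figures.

22.2 mg/L

34.7 L/s = 0.0347 m³/s.
105 L/s = 0.105 m³/s.
After complete mixing, C₀ = (0.0347·30.4 + 0.105·23) / 0.1397 = 24.84 mg/L.
Travel time t = 7700 m / 0.79 m/s = 9747 s = 0.1128 d.
C = 24.84·exp(−1.0·0.1128) = 24.84·0.8933 = 22.19 mg/L.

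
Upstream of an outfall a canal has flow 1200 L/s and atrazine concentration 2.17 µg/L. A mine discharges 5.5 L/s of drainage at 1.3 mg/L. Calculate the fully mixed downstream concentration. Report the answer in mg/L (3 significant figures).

0.00809 mg/L

5.5 L/s = 0.0055 m³/s.
1200 L/s = 1.2 m³/s.
2.17 µg/L = 0.00217 mg/L.
Conservation of mass across the mixing zone: C = (0.0055·1.3 + 1.2·0.00217) / (0.0055 + 1.2) = 0.009754/1.206 = 0.008091 mg/L.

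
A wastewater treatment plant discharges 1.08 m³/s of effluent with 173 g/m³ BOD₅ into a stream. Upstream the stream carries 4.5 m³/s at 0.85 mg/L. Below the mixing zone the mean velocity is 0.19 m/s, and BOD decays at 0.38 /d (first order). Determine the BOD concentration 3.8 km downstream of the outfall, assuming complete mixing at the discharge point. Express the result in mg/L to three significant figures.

After complete mixing, C₀ = (1.08·173 + 4.5·0.85) / 5.58 = 34.17 mg/L.
Travel time t = 3800 m / 0.19 m/s = 2e+04 s = 0.2315 d.
C = 34.17·exp(−0.38·0.2315) = 34.17·0.9158 = 31.29 mg/L.

31.3 mg/L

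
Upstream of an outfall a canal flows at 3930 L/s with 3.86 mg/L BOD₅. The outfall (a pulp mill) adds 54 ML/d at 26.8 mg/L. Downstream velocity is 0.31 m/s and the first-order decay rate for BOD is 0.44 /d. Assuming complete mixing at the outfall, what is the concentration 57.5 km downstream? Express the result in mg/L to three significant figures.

2.72 mg/L

54 ML/d = 0.625 m³/s.
3930 L/s = 3.93 m³/s.
After complete mixing, C₀ = (0.625·26.8 + 3.93·3.86) / 4.555 = 7.008 mg/L.
Travel time t = 5.75e+04 m / 0.31 m/s = 1.855e+05 s = 2.147 d.
C = 7.008·exp(−0.44·2.147) = 7.008·0.3888 = 2.725 mg/L.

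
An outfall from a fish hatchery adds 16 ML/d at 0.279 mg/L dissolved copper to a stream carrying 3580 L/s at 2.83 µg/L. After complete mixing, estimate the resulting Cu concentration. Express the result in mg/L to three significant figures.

16 ML/d = 0.1852 m³/s.
3580 L/s = 3.58 m³/s.
2.83 µg/L = 0.00283 mg/L.
Flow-weighted mixing gives C = (0.1852·0.279 + 3.58·0.00283) / (0.1852 + 3.58) = 0.0618/3.765 = 0.01641 mg/L.

0.0164 mg/L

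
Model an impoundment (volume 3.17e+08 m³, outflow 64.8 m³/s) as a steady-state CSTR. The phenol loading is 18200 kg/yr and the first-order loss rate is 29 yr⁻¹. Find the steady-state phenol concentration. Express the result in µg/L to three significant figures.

1.62 µg/L

Outflow Q = 64.8 m³/s × 3.156e+07 s/yr = 2.045e+09 m³/yr.
Steady-state CSTR mass balance: W = Q·C + k·V·C, so C = W/(Q + kV).
Q + kV = 2.045e+09 + 29·3.17e+08 = 1.124e+10 m³/yr.
C = 18200/1.124e+10 = 1.62e-06 kg/m³ = 0.00162 mg/L = 1.62 µg/L.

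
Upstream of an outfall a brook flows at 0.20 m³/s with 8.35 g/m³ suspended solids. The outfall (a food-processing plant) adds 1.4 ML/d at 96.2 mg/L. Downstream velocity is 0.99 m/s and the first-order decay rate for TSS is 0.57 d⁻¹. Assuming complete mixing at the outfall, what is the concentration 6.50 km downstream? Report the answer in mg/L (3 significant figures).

1.4 ML/d = 0.0162 m³/s.
After complete mixing, C₀ = (0.0162·96.2 + 0.2·8.35) / 0.2162 = 14.93 mg/L.
Travel time t = 6500 m / 0.99 m/s = 6566 s = 0.07599 d.
C = 14.93·exp(−0.57·0.07599) = 14.93·0.9576 = 14.3 mg/L.

14.3 mg/L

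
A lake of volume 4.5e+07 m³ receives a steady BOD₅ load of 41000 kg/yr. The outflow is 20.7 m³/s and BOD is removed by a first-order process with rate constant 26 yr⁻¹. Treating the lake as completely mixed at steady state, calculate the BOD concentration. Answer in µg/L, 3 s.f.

Outflow Q = 20.7 m³/s × 3.156e+07 s/yr = 6.532e+08 m³/yr.
Steady-state CSTR mass balance: W = Q·C + k·V·C, so C = W/(Q + kV).
Q + kV = 6.532e+08 + 26·4.5e+07 = 1.823e+09 m³/yr.
C = 41000/1.823e+09 = 2.249e-05 kg/m³ = 0.02249 mg/L = 22.49 µg/L.

22.5 µg/L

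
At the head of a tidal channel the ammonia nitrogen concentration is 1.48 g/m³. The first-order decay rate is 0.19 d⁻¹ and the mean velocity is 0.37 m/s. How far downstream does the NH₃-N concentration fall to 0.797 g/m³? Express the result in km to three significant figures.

104 km

From C = C₀·e^(−kt), t = ln(C₀/C)/k = ln(1.48/0.797)/0.19 = 0.6189/0.19 = 3.258 d.
Distance = v·t = 0.37 m/s × 2.815e+05 s = 1.041e+05 m = 104.1 km.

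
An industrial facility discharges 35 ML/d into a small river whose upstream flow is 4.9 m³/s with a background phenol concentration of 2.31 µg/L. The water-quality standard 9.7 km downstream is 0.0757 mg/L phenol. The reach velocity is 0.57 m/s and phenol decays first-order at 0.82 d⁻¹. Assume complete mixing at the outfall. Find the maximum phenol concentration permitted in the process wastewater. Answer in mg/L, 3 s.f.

35 ML/d = 0.4051 m³/s.
2.31 µg/L = 0.00231 mg/L.
Travel time to the compliance point: t = 9700/0.57 = 1.702e+04 s = 0.197 d; decay factor exp(−0.82·0.197) = 0.8509.
So the concentration just after mixing may be at most 0.0757/0.8509 = 0.08897 mg/L.
Mass balance: 0.08897·5.305 = 0.4051·Cₑ + 4.9·0.00231.
Cₑ = (0.472 − 0.01132) / 0.4051 = 1.137 mg/L.

1.14 mg/L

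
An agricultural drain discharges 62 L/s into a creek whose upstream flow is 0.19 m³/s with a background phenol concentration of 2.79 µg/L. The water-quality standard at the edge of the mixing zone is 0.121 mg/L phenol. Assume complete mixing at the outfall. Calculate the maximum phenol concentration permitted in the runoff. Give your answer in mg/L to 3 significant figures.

0.483 mg/L

62 L/s = 0.062 m³/s.
2.79 µg/L = 0.00279 mg/L.
Mass balance: 0.121·0.252 = 0.062·Cₑ + 0.19·0.00279.
Cₑ = (0.03049 − 0.0005301) / 0.062 = 0.4833 mg/L.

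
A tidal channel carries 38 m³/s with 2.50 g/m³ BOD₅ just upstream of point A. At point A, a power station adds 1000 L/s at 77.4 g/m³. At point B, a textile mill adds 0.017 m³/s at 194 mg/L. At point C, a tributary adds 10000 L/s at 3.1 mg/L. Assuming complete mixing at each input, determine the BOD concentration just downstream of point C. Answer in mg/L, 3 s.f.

1000 L/s = 1 m³/s.
After input A: C = (38·2.5 + 1·77.4) / 39 = 4.421 mg/L.
After input B: C = (39·4.421 + 0.017·194) / 39.02 = 4.503 mg/L.
10000 L/s = 10 m³/s.
After input C: C = (39.02·4.503 + 10·3.1) / 49.02 = 4.217 mg/L.

4.22 mg/L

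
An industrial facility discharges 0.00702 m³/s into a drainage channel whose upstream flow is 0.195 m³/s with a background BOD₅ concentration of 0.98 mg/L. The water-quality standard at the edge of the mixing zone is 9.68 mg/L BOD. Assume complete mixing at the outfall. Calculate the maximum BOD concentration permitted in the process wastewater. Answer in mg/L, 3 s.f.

251 mg/L

Mass balance: 9.68·0.202 = 0.00702·Cₑ + 0.195·0.98.
Cₑ = (1.956 − 0.1911) / 0.00702 = 251.3 mg/L.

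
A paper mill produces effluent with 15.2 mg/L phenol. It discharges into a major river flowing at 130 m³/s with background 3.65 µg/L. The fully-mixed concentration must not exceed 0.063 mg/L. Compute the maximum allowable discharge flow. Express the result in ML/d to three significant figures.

3.65 µg/L = 0.00365 mg/L.
Mass balance at complete mixing: C_std·(Q_w + Q_r) = Q_w·C_e + Q_r·C_b.
Rearranging, Q_w = Q_r·(C_std − C_b)/(C_e − C_std) = 130·(0.063 − 0.00365) / (15.2 − 0.063) = 0.5097 m³/s.
= 44.04 ML/d.

44.0 ML/d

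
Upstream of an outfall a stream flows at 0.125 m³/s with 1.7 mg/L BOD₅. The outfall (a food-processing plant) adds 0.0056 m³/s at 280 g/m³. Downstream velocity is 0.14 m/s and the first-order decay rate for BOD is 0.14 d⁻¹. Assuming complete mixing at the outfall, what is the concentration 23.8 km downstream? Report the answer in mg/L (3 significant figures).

10.4 mg/L

After complete mixing, C₀ = (0.0056·280 + 0.125·1.7) / 0.1306 = 13.63 mg/L.
Travel time t = 2.38e+04 m / 0.14 m/s = 1.7e+05 s = 1.968 d.
C = 13.63·exp(−0.14·1.968) = 13.63·0.7592 = 10.35 mg/L.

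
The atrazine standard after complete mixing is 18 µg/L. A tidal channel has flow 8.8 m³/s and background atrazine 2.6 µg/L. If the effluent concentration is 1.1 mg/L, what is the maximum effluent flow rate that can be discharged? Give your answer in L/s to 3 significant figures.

125 L/s

2.6 µg/L = 0.0026 mg/L.
18 µg/L = 0.018 mg/L.
Mass balance at complete mixing: C_std·(Q_w + Q_r) = Q_w·C_e + Q_r·C_b.
Rearranging, Q_w = Q_r·(C_std − C_b)/(C_e − C_std) = 8.8·(0.018 − 0.0026) / (1.1 − 0.018) = 0.1252 m³/s.
= 125.2 L/s.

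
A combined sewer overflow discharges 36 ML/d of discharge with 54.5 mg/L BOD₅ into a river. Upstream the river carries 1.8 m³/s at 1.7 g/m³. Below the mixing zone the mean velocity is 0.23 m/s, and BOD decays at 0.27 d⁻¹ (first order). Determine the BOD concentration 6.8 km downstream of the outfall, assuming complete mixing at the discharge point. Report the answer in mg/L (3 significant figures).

10.6 mg/L

36 ML/d = 0.4167 m³/s.
After complete mixing, C₀ = (0.4167·54.5 + 1.8·1.7) / 2.217 = 11.62 mg/L.
Travel time t = 6800 m / 0.23 m/s = 2.957e+04 s = 0.3422 d.
C = 11.62·exp(−0.27·0.3422) = 11.62·0.9117 = 10.6 mg/L.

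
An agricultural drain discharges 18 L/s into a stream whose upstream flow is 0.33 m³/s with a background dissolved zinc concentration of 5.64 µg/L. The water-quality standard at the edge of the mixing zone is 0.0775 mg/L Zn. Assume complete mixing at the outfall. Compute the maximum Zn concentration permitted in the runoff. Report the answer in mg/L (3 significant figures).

1.39 mg/L

18 L/s = 0.018 m³/s.
5.64 µg/L = 0.00564 mg/L.
Mass balance: 0.0775·0.348 = 0.018·Cₑ + 0.33·0.00564.
Cₑ = (0.02697 − 0.001861) / 0.018 = 1.395 mg/L.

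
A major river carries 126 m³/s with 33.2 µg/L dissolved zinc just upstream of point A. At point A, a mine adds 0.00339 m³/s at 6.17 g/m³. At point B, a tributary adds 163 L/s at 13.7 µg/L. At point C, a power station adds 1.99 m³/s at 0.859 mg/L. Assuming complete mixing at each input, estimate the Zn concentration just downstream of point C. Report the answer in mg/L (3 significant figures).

0.0462 mg/L

33.2 µg/L = 0.0332 mg/L.
After input A: C = (126·0.0332 + 0.00339·6.17) / 126 = 0.03337 mg/L.
163 L/s = 0.163 m³/s.
13.7 µg/L = 0.0137 mg/L.
After input B: C = (126·0.03337 + 0.163·0.0137) / 126.2 = 0.03334 mg/L.
After input C: C = (126.2·0.03334 + 1.99·0.859) / 128.2 = 0.04616 mg/L.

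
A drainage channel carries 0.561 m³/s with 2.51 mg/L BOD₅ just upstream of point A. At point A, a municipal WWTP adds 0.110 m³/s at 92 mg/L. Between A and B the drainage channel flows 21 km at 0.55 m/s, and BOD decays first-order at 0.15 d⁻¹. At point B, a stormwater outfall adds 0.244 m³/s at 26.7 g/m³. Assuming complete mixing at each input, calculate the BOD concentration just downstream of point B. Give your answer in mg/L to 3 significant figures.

After input A: C = (0.561·2.51 + 0.11·92) / 0.671 = 17.18 mg/L.
Over the 21 km reach to input B (t = 3.818e+04 s = 0.4419 d), decay gives C = 17.18·exp(−0.15·0.4419) = 16.08 mg/L.
After input B: C = (0.671·16.08 + 0.244·26.7) / 0.915 = 18.91 mg/L.

18.9 mg/L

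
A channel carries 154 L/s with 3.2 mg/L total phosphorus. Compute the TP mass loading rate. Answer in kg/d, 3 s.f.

42.6 kg/d

154 L/s = 0.154 m³/s.
Mass flux = Q·C = 0.154 m³/s × 3.2 g/m³ = 0.4928 g/s.
= 0.4928 g/s × 86.4 = 42.58 kg/d.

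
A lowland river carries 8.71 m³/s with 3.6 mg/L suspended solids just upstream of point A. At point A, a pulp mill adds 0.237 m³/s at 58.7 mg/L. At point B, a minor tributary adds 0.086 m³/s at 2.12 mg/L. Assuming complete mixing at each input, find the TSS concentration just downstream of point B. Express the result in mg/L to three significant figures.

After input A: C = (8.71·3.6 + 0.237·58.7) / 8.947 = 5.06 mg/L.
After input B: C = (8.947·5.06 + 0.086·2.12) / 9.033 = 5.032 mg/L.

5.03 mg/L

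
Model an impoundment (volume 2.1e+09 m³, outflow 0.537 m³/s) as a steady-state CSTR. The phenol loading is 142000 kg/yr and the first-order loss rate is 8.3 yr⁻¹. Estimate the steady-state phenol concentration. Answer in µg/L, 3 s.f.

8.14 µg/L

Outflow Q = 0.537 m³/s × 3.156e+07 s/yr = 1.695e+07 m³/yr.
Steady-state CSTR mass balance: W = Q·C + k·V·C, so C = W/(Q + kV).
Q + kV = 1.695e+07 + 8.3·2.1e+09 = 1.745e+10 m³/yr.
C = 142000/1.745e+10 = 8.139e-06 kg/m³ = 0.008139 mg/L = 8.139 µg/L.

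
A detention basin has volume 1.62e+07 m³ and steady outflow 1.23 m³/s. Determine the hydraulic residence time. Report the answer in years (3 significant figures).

0.417 yr

Q = 1.23 m³/s × 3.156e+07 s/yr = 3.882e+07 m³/yr.
Hydraulic residence time τ = V/Q = 1.62e+07/3.882e+07 = 0.4174 yr.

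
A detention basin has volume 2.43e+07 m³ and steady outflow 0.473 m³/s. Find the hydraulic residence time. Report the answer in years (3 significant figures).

1.63 yr

Q = 0.473 m³/s × 3.156e+07 s/yr = 1.493e+07 m³/yr.
Hydraulic residence time τ = V/Q = 2.43e+07/1.493e+07 = 1.628 yr.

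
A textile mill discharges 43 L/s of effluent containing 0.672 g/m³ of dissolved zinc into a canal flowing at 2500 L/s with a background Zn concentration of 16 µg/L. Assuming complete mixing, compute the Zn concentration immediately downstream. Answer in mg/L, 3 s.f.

0.0271 mg/L

43 L/s = 0.043 m³/s.
2500 L/s = 2.5 m³/s.
16 µg/L = 0.016 mg/L.
Conservation of mass across the mixing zone: C = (0.043·0.672 + 2.5·0.016) / (0.043 + 2.5) = 0.0689/2.543 = 0.02709 mg/L.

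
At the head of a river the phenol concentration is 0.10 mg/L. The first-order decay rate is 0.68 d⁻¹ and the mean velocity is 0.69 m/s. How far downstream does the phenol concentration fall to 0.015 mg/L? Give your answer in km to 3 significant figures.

166 km

From C = C₀·e^(−kt), t = ln(C₀/C)/k = ln(0.10/0.015)/0.68 = 1.897/0.68 = 2.79 d.
Distance = v·t = 0.69 m/s × 2.41e+05 s = 1.663e+05 m = 166.3 km.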